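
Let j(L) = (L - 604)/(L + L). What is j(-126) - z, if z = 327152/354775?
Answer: 3837901/1943550 ≈ 1.9747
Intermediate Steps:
z = 14224/15425 (z = 327152*(1/354775) = 14224/15425 ≈ 0.92214)
j(L) = (-604 + L)/(2*L) (j(L) = (-604 + L)/((2*L)) = (-604 + L)*(1/(2*L)) = (-604 + L)/(2*L))
j(-126) - z = (½)*(-604 - 126)/(-126) - 1*14224/15425 = (½)*(-1/126)*(-730) - 14224/15425 = 365/126 - 14224/15425 = 3837901/1943550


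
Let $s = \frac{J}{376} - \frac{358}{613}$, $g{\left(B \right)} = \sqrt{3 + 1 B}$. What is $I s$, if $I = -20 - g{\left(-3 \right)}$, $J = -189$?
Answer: $\frac{1252325}{57622} \approx 21.733$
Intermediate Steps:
$g{\left(B \right)} = \sqrt{3 + B}$
$I = -20$ ($I = -20 - \sqrt{3 - 3} = -20 - \sqrt{0} = -20 - 0 = -20 + 0 = -20$)
$s = - \frac{250465}{230488}$ ($s = - \frac{189}{376} - \frac{358}{613} = - \frac{250465}{230488} \approx -1.0867$)
$I s = \left(-20\right) \left(- \frac{250465}{230488}\right) = \frac{1252325}{57622}$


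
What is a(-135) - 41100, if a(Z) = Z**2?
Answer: -22875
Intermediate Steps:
a(-135) - 41100 = (-135)**2 - 41100 = 18225 - 41100 = -22875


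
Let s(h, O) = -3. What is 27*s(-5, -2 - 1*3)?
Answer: -81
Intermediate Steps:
27*s(-5, -2 - 1*3) = 27*(-3) = -81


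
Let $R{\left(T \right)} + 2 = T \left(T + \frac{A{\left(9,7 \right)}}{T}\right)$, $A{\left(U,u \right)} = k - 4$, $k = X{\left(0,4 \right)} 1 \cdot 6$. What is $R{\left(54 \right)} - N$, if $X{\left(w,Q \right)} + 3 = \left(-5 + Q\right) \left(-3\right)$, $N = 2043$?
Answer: $867$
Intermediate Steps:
$X{\left(w,Q \right)} = 12 - 3 Q$ ($X{\left(w,Q \right)} = -3 + \left(-5 + Q\right) \left(-3\right) = -3 - \left(-15 + 3 Q\right) = 12 - 3 Q$)
$k = 0$ ($k = \left(12 - 12\right) 1 \cdot 6 = 0 \cdot 1 \cdot 6 = 0 \cdot 6 = 0$)
$A{\left(U,u \right)} = -4$ ($A{\left(U,u \right)} = 0 - 4 = -4$)
$R{\left(T \right)} = -2 + T \left(T - \frac{4}{T}\right)$
$R{\left(54 \right)} - N = \left(-6 + 54^{2}\right) - 2043 = \left(-6 + 2916\right) - 2043 = 2910 - 2043 = 867$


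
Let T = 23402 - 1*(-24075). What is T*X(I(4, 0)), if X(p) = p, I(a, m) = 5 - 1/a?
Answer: 902063/4 ≈ 2.2552e+5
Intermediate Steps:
T = 47477 (T = 23402 + 24075 = 47477)
T*X(I(4, 0)) = 47477*(5 - 1/4) = 47477*(5 - 1*¼) = 47477*(5 - ¼) = 47477*(19/4) = 902063/4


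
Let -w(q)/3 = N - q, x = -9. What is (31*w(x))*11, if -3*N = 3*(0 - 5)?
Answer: -14322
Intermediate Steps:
N = 5 (N = -(0 - 5) = -(-5) = -1/3*(-15) = 5)
w(q) = -15 + 3*q (w(q) = -3*(5 - q) = -15 + 3*q)
(31*w(x))*11 = (31*(-15 + 3*(-9)))*11 = (31*(-15 - 27))*11 = (31*(-42))*11 = -1302*11 = -14322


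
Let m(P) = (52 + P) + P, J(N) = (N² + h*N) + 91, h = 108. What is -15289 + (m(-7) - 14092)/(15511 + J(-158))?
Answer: -179668066/11751 ≈ -15290.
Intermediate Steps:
J(N) = 91 + N² + 108*N (J(N) = (N² + 108*N) + 91 = 91 + N² + 108*N)
m(P) = 52 + 2*P
-15289 + (m(-7) - 14092)/(15511 + J(-158)) = -15289 + ((52 + 2*(-7)) - 14092)/(15511 + (91 + (-158)² + 108*(-158))) = -15289 + ((52 - 14) - 14092)/(15511 + (91 + 24964 - 17064)) = -15289 + (38 - 14092)/(15511 + 7991) = -15289 - 14054/23502 = -15289 - 14054*1/23502 = -15289 - 7027/11751 = -179668066/11751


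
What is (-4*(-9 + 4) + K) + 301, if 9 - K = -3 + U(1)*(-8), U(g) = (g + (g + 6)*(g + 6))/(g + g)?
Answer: 533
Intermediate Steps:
U(g) = (g + (6 + g)²)/(2*g) (U(g) = (g + (6 + g)*(6 + g))/((2*g)) = (g + (6 + g)²)*(1/(2*g)) = (g + (6 + g)²)/(2*g))
K = 212 (K = 9 - (-3 + ((½)*(1 + (6 + 1)²)/1)*(-8)) = 9 - (-3 + ((½)*1*(1 + 7²))*(-8)) = 9 - (-3 + ((½)*1*(1 + 49))*(-8)) = 9 - (-3 + ((½)*1*50)*(-8)) = 9 - (-3 + 25*(-8)) = 9 - (-3 - 200) = 9 - 1*(-203) = 9 + 203 = 212)
(-4*(-9 + 4) + K) + 301 = (-4*(-9 + 4) + 212) + 301 = (-4*(-5) + 212) + 301 = (20 + 212) + 301 = 232 + 301 = 533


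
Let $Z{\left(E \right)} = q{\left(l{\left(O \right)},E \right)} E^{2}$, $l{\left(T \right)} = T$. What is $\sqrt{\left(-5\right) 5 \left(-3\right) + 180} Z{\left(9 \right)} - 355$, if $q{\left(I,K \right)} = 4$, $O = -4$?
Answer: $-355 + 324 \sqrt{255} \approx 4818.9$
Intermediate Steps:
$Z{\left(E \right)} = 4 E^{2}$
$\sqrt{\left(-5\right) 5 \left(-3\right) + 180} Z{\left(9 \right)} - 355 = \sqrt{\left(-5\right) 5 \left(-3\right) + 180} \cdot 4 \cdot 9^{2} - 355 = \sqrt{\left(-25\right) \left(-3\right) + 180} \cdot 4 \cdot 81 - 355 = \sqrt{75 + 180} \cdot 324 - 355 = \sqrt{255} \cdot 324 - 355 = 324 \sqrt{255} - 355 = -355 + 324 \sqrt{255}$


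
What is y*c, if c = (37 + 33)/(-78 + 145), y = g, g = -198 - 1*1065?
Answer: -88410/67 ≈ -1319.6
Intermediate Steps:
g = -1263 (g = -198 - 1065 = -1263)
y = -1263
c = 70/67 ≈ 1.0448
y*c = -1263*70/67 = -88410/67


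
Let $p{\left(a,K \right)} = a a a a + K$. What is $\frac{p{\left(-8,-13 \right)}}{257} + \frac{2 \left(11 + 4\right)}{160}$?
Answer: $\frac{66099}{4112} \approx 16.075$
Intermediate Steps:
$p{\left(a,K \right)} = K + a^{4}$ ($p{\left(a,K \right)} = a a^{2} a + K = a^{3} a + K = a^{4} + K = K + a^{4}$)
$\frac{p{\left(-8,-13 \right)}}{257} + \frac{2 \left(11 + 4\right)}{160} = \frac{-13 + \left(-8\right)^{4}}{257} + \frac{2 \left(11 + 4\right)}{160} = \left(-13 + 4096\right) \frac{1}{257} + 2 \cdot 15 \cdot \frac{1}{160} = 4083 \cdot \frac{1}{257} + 30 \cdot \frac{1}{160} = \frac{4083}{257} + \frac{3}{16} = \frac{66099}{4112}$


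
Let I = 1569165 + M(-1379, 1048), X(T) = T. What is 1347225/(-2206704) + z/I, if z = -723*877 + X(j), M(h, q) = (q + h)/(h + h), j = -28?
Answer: -3229882104707931/3183359855938768 ≈ -1.0146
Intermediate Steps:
M(h, q) = (h + q)/(2*h) (M(h, q) = (h + q)/((2*h)) = (h + q)*(1/(2*h)) = (h + q)/(2*h))
I = 4327757401/2758 (I = 1569165 + (½)*(-1379 + 1048)/(-1379) = 1569165 + (½)*(-1/1379)*(-331) = 1569165 + 331/2758 = 4327757401/2758 ≈ 1.5692e+6)
z = -634099 (z = -723*877 - 28 = -634071 - 28 = -634099)
1347225/(-2206704) + z/I = 1347225/(-2206704) - 634099/4327757401/2758 = 1347225*(-1/2206704) - 634099*2758/4327757401 = -449075/735568 - 1748845042/4327757401 = -3229882104707931/3183359855938768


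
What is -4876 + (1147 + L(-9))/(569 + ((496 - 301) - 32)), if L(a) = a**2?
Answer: -892001/183 ≈ -4874.3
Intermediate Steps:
-4876 + (1147 + L(-9))/(569 + ((496 - 301) - 32)) = -4876 + (1147 + (-9)**2)/(569 + ((496 - 301) - 32)) = -4876 + (1147 + 81)/(569 + (195 - 32)) = -4876 + 1228/(569 + 163) = -4876 + 1228/732 = -4876 + 1228*(1/732) = -4876 + 307/183 = -892001/183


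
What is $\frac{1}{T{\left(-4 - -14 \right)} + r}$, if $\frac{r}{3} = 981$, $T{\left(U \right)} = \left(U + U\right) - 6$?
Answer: $\frac{1}{2957} \approx 0.00033818$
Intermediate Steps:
$T{\left(U \right)} = -6 + 2 U$ ($T{\left(U \right)} = 2 U - 6 = -6 + 2 U$)
$r = 2943$ ($r = 3 \cdot 981 = 2943$)
$\frac{1}{T{\left(-4 - -14 \right)} + r} = \frac{1}{\left(-6 + 2 \left(-4 - -14\right)\right) + 2943} = \frac{1}{\left(-6 + 2 \left(-4 + 14\right)\right) + 2943} = \frac{1}{\left(-6 + 2 \cdot 10\right) + 2943} = \frac{1}{\left(-6 + 20\right) + 2943} = \frac{1}{14 + 2943} = \frac{1}{2957}$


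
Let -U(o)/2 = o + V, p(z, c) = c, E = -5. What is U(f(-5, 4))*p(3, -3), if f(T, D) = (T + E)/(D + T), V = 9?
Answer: 114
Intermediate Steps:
f(T, D) = (-5 + T)/(D + T) (f(T, D) = (T - 5)/(D + T) = (-5 + T)/(D + T))
U(o) = -18 - 2*o (U(o) = -2*(o + 9) = -2*(9 + o) = -18 - 2*o)
U(f(-5, 4))*p(3, -3) = (-18 - 2*(-5 - 5)/(4 - 5))*(-3) = (-18 - 2*(-10)/(-1))*(-3) = (-18 - (-2)*(-10))*(-3) = (-18 - 2*10)*(-3) = (-18 - 20)*(-3) = -38*(-3) = 114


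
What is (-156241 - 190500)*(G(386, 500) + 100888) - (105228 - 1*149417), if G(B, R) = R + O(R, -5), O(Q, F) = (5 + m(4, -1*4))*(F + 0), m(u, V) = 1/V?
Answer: -140588388881/4 ≈ -3.5147e+10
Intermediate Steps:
O(Q, F) = 19*F/4 (O(Q, F) = (5 + 1/(-1*4))*(F + 0) = (5 + 1/(-4))*F = (5 - ¼)*F = 19*F/4)
G(B, R) = -95/4 + R (G(B, R) = R + (19/4)*(-5) = R - 95/4 = -95/4 + R)
(-156241 - 190500)*(G(386, 500) + 100888) - (105228 - 1*149417) = (-156241 - 190500)*((-95/4 + 500) + 100888) - (105228 - 1*149417) = -346741*(1905/4 + 100888) - (105228 - 149417) = -346741*405457/4 - 1*(-44189) = -140588565637/4 + 44189 = -140588388881/4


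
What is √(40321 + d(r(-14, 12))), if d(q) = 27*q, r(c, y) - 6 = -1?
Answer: 2*√10114 ≈ 201.14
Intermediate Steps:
r(c, y) = 5 (r(c, y) = 6 - 1 = 5)
√(40321 + d(r(-14, 12))) = √(40321 + 27*5) = √(40321 + 135) = √40456 = 2*√10114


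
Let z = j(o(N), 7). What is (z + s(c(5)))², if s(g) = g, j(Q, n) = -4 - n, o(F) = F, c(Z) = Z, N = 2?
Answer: 36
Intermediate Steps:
z = -11 (z = -4 - 1*7 = -4 - 7 = -11)
(z + s(c(5)))² = (-11 + 5)² = (-6)² = 36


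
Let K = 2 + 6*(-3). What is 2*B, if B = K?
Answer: -32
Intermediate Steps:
K = -16 (K = 2 - 18 = -16)
B = -16
2*B = 2*(-16) = -32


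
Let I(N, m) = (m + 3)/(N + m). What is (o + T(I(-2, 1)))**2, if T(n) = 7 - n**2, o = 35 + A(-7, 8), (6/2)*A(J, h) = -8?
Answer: 4900/9 ≈ 544.44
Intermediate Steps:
A(J, h) = -8/3 (A(J, h) = (1/3)*(-8) = -8/3)
I(N, m) = (3 + m)/(N + m)
o = 97/3 (o = 35 - 8/3 = 97/3 ≈ 32.333)
(o + T(I(-2, 1)))**2 = (97/3 + (7 - ((3 + 1)/(-2 + 1))**2))**2 = (97/3 + (7 - (4/(-1))**2))**2 = (97/3 + (7 - (-1*4)**2))**2 = (97/3 + (7 - 1*(-4)**2))**2 = (97/3 + (7 - 1*16))**2 = (97/3 + (7 - 16))**2 = (97/3 - 9)**2 = (70/3)**2 = 4900/9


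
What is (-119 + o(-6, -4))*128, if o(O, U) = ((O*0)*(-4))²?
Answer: -15232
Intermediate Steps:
o(O, U) = 0 (o(O, U) = (0*(-4))² = 0² = 0)
(-119 + o(-6, -4))*128 = (-119 + 0)*128 = -119*128 = -15232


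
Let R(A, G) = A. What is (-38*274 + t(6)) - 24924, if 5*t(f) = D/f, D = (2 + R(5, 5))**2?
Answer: -1060031/30 ≈ -35334.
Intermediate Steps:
D = 49 (D = (2 + 5)**2 = 7**2 = 49)
t(f) = 49/(5*f) (t(f) = (49/f)/5 = 49/(5*f))
(-38*274 + t(6)) - 24924 = (-38*274 + (49/5)/6) - 24924 = (-10412 + (49/5)*(1/6)) - 24924 = (-10412 + 49/30) - 24924 = -312311/30 - 24924 = -1060031/30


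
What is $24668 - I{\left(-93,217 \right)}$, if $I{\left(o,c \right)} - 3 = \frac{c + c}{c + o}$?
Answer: $\frac{49323}{2} \approx 24662.0$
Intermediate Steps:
$I{\left(o,c \right)} = 3 + \frac{2 c}{c + o}$ ($I{\left(o,c \right)} = 3 + \frac{c + c}{c + o} = 3 + \frac{2 c}{c + o}$)
$24668 - I{\left(-93,217 \right)} = 24668 - \frac{3 \left(-93\right) + 5 \cdot 217}{217 - 93} = 24668 - \frac{-279 + 1085}{124} = 24668 - \frac{1}{124} \cdot 806 = 24668 - \frac{13}{2} = \frac{49323}{2}$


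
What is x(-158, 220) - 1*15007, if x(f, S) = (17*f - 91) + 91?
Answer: -17693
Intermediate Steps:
x(f, S) = 17*f (x(f, S) = (-91 + 17*f) + 91 = 17*f)
x(-158, 220) - 1*15007 = 17*(-158) - 1*15007 = -2686 - 15007 = -17693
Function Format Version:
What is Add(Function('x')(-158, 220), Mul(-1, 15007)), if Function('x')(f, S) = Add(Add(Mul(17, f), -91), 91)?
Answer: -17693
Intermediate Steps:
Function('x')(f, S) = Mul(17, f) (Function('x')(f, S) = Add(Add(-91, Mul(17, f)), 91) = Mul(17, f))
Add(Function('x')(-158, 220), Mul(-1, 15007)) = Add(Mul(17, -158), Mul(-1, 15007)) = Add(-2686, -15007) = -17693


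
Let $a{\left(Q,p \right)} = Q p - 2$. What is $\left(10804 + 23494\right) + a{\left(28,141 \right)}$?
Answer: $38244$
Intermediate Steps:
$a{\left(Q,p \right)} = -2 + Q p$
$\left(10804 + 23494\right) + a{\left(28,141 \right)} = \left(10804 + 23494\right) + \left(-2 + 28 \cdot 141\right) = 34298 + \left(-2 + 3948\right) = 34298 + 3946 = 38244$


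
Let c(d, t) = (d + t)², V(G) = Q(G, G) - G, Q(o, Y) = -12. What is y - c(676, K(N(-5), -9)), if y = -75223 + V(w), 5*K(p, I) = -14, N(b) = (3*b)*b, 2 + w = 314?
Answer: -13218631/25 ≈ -5.2875e+5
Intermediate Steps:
w = 312 (w = -2 + 314 = 312)
N(b) = 3*b²
K(p, I) = -14/5 (K(p, I) = (⅕)*(-14) = -14/5)
V(G) = -12 - G
y = -75547 (y = -75223 + (-12 - 1*312) = -75223 + (-12 - 312) = -75223 - 324 = -75547)
y - c(676, K(N(-5), -9)) = -75547 - (676 - 14/5)² = -75547 - (3366/5)² = -75547 - 1*11329956/25 = -75547 - 11329956/25 = -13218631/25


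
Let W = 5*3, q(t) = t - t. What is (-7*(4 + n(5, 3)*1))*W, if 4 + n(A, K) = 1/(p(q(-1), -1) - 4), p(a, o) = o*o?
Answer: 35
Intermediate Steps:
q(t) = 0
p(a, o) = o²
n(A, K) = -13/3 (n(A, K) = -4 + 1/((-1)² - 4) = -4 + 1/(1 - 4) = -4 + 1/(-3) = -4 - ⅓ = -13/3)
W = 15
(-7*(4 + n(5, 3)*1))*W = -7*(4 - 13/3*1)*15 = -7*(4 - 13/3)*15 = -7*(-⅓)*15 = (7/3)*15 = 35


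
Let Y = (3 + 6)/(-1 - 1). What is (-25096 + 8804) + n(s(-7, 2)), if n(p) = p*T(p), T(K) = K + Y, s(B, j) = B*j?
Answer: -16033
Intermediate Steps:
Y = -9/2 (Y = 9/(-2) = 9*(-½) = -9/2 ≈ -4.5000)
T(K) = -9/2 + K (T(K) = K - 9/2 = -9/2 + K)
n(p) = p*(-9/2 + p)
(-25096 + 8804) + n(s(-7, 2)) = (-25096 + 8804) + (-7*2)*(-9 + 2*(-7*2))/2 = -16292 + (½)*(-14)*(-9 + 2*(-14)) = -16292 + (½)*(-14)*(-9 - 28) = -16292 + (½)*(-14)*(-37) = -16292 + 259 = -16033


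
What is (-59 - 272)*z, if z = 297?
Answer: -98307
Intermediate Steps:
(-59 - 272)*z = (-59 - 272)*297 = -331*297 = -98307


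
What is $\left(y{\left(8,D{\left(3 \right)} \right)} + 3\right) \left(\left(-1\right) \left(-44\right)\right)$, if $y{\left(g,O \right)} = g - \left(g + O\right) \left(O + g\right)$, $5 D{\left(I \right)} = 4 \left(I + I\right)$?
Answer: $- \frac{168124}{25} \approx -6725.0$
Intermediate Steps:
$D{\left(I \right)} = \frac{8 I}{5}$ ($D{\left(I \right)} = \frac{4 \left(I + I\right)}{5} = \frac{4 \cdot 2 I}{5} = \frac{8 I}{5}$)
$y{\left(g,O \right)} = g - \left(O + g\right)^{2}$ ($y{\left(g,O \right)} = g - \left(O + g\right) \left(O + g\right) = g - \left(O + g\right)^{2}$)
$\left(y{\left(8,D{\left(3 \right)} \right)} + 3\right) \left(\left(-1\right) \left(-44\right)\right) = \left(\left(8 - \left(\frac{8}{5} \cdot 3 + 8\right)^{2}\right) + 3\right) \left(\left(-1\right) \left(-44\right)\right) = \left(\left(8 - \left(\frac{24}{5} + 8\right)^{2}\right) + 3\right) 44 = \left(\left(8 - \left(\frac{64}{5}\right)^{2}\right) + 3\right) 44 = \left(\left(8 - \frac{4096}{25}\right) + 3\right) 44 = \left(- \frac{3896}{25} + 3\right) 44 = \left(- \frac{3821}{25}\right) 44 = - \frac{168124}{25}$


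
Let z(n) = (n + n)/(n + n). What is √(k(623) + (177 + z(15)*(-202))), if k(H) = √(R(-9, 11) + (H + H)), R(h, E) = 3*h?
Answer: √(-25 + √1219) ≈ 3.1487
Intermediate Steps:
z(n) = 1 (z(n) = (2*n)/((2*n)) = (2*n)*(1/(2*n)) = 1)
k(H) = √(-27 + 2*H) (k(H) = √(3*(-9) + (H + H)) = √(-27 + 2*H))
√(k(623) + (177 + z(15)*(-202))) = √(√(-27 + 2*623) + (177 + 1*(-202))) = √(√(-27 + 1246) + (177 - 202)) = √(√1219 - 25) = √(-25 + √1219)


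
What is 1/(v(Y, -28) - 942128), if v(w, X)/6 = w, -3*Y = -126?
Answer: -1/941876 ≈ -1.0617e-6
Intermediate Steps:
Y = 42 (Y = -1/3*(-126) = 42)
v(w, X) = 6*w
1/(v(Y, -28) - 942128) = 1/(6*42 - 942128) = 1/(252 - 942128) = 1/(-941876) = -1/941876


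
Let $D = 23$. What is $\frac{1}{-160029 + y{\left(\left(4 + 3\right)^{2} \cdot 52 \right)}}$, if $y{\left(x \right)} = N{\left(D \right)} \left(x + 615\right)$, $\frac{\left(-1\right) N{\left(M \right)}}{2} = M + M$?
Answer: $- \frac{1}{451025} \approx -2.2172 \cdot 10^{-6}$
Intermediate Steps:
$N{\left(M \right)} = - 4 M$ ($N{\left(M \right)} = - 2 \left(M + M\right) = - 2 \cdot 2 M = - 4 M$)
$y{\left(x \right)} = -56580 - 92 x$ ($y{\left(x \right)} = \left(-4\right) 23 \left(x + 615\right) = - 92 \left(615 + x\right) = -56580 - 92 x$)
$\frac{1}{-160029 + y{\left(\left(4 + 3\right)^{2} \cdot 52 \right)}} = \frac{1}{-160029 - \left(56580 + 92 \left(4 + 3\right)^{2} \cdot 52\right)} = \frac{1}{-160029 - \left(56580 + 92 \cdot 7^{2} \cdot 52\right)} = \frac{1}{-160029 - \left(56580 + 92 \cdot 49 \cdot 52\right)} = \frac{1}{-160029 - 290996} = \frac{1}{-451025} = - \frac{1}{451025}$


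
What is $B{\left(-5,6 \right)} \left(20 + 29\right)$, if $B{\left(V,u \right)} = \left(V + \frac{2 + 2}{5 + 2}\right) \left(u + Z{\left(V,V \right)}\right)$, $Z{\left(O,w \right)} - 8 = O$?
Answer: $-1953$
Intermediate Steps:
$Z{\left(O,w \right)} = 8 + O$
$B{\left(V,u \right)} = \left(\frac{4}{7} + V\right) \left(8 + V + u\right)$ ($B{\left(V,u \right)} = \left(V + \frac{2 + 2}{5 + 2}\right) \left(u + \left(8 + V\right)\right) = \left(V + \frac{4}{7}\right) \left(8 + V + u\right) = \left(\frac{4}{7} + V\right) \left(8 + V + u\right)$)
$B{\left(-5,6 \right)} \left(20 + 29\right) = \left(\frac{32}{7} + \left(-5\right)^{2} + \frac{4}{7} \cdot 6 + \frac{60}{7} \left(-5\right) - 30\right) \left(20 + 29\right) = \left(\frac{32}{7} + 25 + \frac{24}{7} - \frac{300}{7} - 30\right) 49 = \left(- \frac{279}{7}\right) 49 = -1953$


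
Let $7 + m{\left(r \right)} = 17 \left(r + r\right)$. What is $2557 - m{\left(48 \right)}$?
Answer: $932$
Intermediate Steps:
$m{\left(r \right)} = -7 + 34 r$ ($m{\left(r \right)} = -7 + 17 \left(r + r\right) = -7 + 17 \cdot 2 r = -7 + 34 r$)
$2557 - m{\left(48 \right)} = 2557 - \left(-7 + 34 \cdot 48\right) = 2557 - \left(-7 + 1632\right) = 2557 - 1625 = 932$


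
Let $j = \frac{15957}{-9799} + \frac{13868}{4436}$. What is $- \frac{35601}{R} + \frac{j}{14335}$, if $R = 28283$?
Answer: $- \frac{1109090900823085}{881183730936851} \approx -1.2586$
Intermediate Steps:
$j = \frac{16276820}{10867091}$ ($j = 15957 \left(- \frac{1}{9799}\right) + 13868 \cdot \frac{1}{4436} = - \frac{15957}{9799} + \frac{3467}{1109} = \frac{16276820}{10867091} \approx 1.4978$)
$- \frac{35601}{R} + \frac{j}{14335} = - \frac{35601}{28283} + \frac{16276820}{10867091 \cdot 14335} = \left(-35601\right) \frac{1}{28283} + \frac{16276820}{10867091} \cdot \frac{1}{14335} = - \frac{35601}{28283} + \frac{3255364}{31155949897} = - \frac{1109090900823085}{881183730936851}$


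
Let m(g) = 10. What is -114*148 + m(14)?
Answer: -16862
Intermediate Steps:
-114*148 + m(14) = -114*148 + 10 = -16872 + 10 = -16862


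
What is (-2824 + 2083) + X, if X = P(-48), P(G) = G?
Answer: -789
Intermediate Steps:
X = -48
(-2824 + 2083) + X = (-2824 + 2083) - 48 = -741 - 48 = -789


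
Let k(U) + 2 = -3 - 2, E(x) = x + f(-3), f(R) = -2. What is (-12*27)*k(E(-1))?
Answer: 2268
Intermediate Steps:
E(x) = -2 + x (E(x) = x - 2 = -2 + x)
k(U) = -7 (k(U) = -2 + (-3 - 2) = -2 - 5 = -7)
(-12*27)*k(E(-1)) = -12*27*(-7) = -324*(-7) = 2268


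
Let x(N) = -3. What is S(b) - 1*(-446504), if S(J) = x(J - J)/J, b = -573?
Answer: 85282265/191 ≈ 4.4650e+5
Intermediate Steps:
S(J) = -3/J
S(b) - 1*(-446504) = -3/(-573) - 1*(-446504) = -3*(-1/573) + 446504 = 1/191 + 446504 = 85282265/191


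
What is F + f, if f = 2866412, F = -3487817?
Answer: -621405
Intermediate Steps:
F + f = -3487817 + 2866412 = -621405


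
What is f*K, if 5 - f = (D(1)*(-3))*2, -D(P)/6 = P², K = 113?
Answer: -3503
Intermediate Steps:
D(P) = -6*P²
f = -31 (f = 5 - -6*1²*(-3)*2 = 5 - -6*1*(-3)*2 = 5 - (-6*(-3))*2 = 5 - 18*2 = 5 - 1*36 = 5 - 36 = -31)
f*K = -31*113 = -3503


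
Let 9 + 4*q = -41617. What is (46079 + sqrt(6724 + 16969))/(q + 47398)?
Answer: 92158/73983 + 2*sqrt(23693)/73983 ≈ 1.2498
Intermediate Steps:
q = -20813/2 (q = -9/4 + (1/4)*(-41617) = -9/4 - 41617/4 = -20813/2 ≈ -10407.)
(46079 + sqrt(6724 + 16969))/(q + 47398) = (46079 + sqrt(6724 + 16969))/(-20813/2 + 47398) = (46079 + sqrt(23693))/(73983/2) = (46079 + sqrt(23693))*(2/73983) = 92158/73983 + 2*sqrt(23693)/73983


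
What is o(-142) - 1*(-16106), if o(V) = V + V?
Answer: 15822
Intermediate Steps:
o(V) = 2*V
o(-142) - 1*(-16106) = 2*(-142) - 1*(-16106) = -284 + 16106 = 15822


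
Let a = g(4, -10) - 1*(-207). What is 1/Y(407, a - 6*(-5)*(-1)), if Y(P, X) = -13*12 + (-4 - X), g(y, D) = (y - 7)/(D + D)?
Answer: -20/6743 ≈ -0.0029660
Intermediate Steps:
g(y, D) = (-7 + y)/(2*D) (g(y, D) = (-7 + y)/((2*D)) = (-7 + y)*(1/(2*D)) = (-7 + y)/(2*D))
a = 4143/20 (a = (½)*(-7 + 4)/(-10) - 1*(-207) = (½)*(-⅒)*(-3) + 207 = 3/20 + 207 = 4143/20 ≈ 207.15)
Y(P, X) = -160 - X (Y(P, X) = -156 + (-4 - X) = -160 - X)
1/Y(407, a - 6*(-5)*(-1)) = 1/(-160 - (4143/20 - 6*(-5)*(-1))) = 1/(-160 - (4143/20 + 30*(-1))) = 1/(-160 - (4143/20 - 30)) = 1/(-160 - 1*3543/20) = 1/(-160 - 3543/20) = 1/(-6743/20) = -20/6743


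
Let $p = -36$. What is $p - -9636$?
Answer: $9600$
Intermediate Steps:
$p - -9636 = -36 - -9636 = -36 + 9636 = 9600$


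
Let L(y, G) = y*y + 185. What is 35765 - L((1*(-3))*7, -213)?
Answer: 35139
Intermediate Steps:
L(y, G) = 185 + y**2 (L(y, G) = y**2 + 185 = 185 + y**2)
35765 - L((1*(-3))*7, -213) = 35765 - (185 + ((1*(-3))*7)**2) = 35765 - (185 + (-3*7)**2) = 35765 - (185 + (-21)**2) = 35765 - (185 + 441) = 35765 - 1*626 = 35765 - 626 = 35139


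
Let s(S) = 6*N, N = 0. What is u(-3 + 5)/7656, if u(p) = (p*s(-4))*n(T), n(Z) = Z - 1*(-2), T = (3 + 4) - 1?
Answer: 0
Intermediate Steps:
s(S) = 0 (s(S) = 6*0 = 0)
T = 6 (T = 7 - 1 = 6)
n(Z) = 2 + Z (n(Z) = Z + 2 = 2 + Z)
u(p) = 0 (u(p) = (p*0)*(2 + 6) = 0*8 = 0)
u(-3 + 5)/7656 = 0/7656 = 0*(1/7656) = 0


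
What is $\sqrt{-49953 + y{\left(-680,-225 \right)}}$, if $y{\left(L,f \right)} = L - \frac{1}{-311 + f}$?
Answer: $\frac{161 i \sqrt{140298}}{268} \approx 225.02 i$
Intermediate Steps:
$\sqrt{-49953 + y{\left(-680,-225 \right)}} = \sqrt{-49953 + \frac{-1 - -211480 - -153000}{-311 - 225}} = \sqrt{-49953 + \frac{-1 + 211480 + 153000}{-536}} = \sqrt{-49953 - \frac{364479}{536}} = \sqrt{- \frac{27139287}{536}} = \frac{161 i \sqrt{140298}}{268}$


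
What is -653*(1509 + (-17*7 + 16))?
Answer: -918118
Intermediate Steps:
-653*(1509 + (-17*7 + 16)) = -653*(1509 + (-119 + 16)) = -653*(1509 - 103) = -653*1406 = -918118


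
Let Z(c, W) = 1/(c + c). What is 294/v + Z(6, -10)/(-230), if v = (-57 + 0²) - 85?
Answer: -405791/195960 ≈ -2.0708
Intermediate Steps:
Z(c, W) = 1/(2*c)
v = -142 (v = (-57 + 0) - 85 = -57 - 85 = -142)
294/v + Z(6, -10)/(-230) = 294/(-142) + ((½)/6)/(-230) = 294*(-1/142) + ((½)*(⅙))*(-1/230) = -147/71 + (1/12)*(-1/230) = -147/71 - 1/2760 = -405791/195960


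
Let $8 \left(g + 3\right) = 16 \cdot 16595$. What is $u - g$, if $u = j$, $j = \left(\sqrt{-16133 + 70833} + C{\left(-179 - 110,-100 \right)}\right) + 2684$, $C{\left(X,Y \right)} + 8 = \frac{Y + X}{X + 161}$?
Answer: $- \frac{3905019}{128} + 10 \sqrt{547} \approx -30274.0$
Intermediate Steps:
$C{\left(X,Y \right)} = -8 + \frac{X + Y}{161 + X}$ ($C{\left(X,Y \right)} = -8 + \frac{Y + X}{X + 161} = -8 + \frac{X + Y}{161 + X}$)
$g = 33187$ ($g = -3 + \frac{16 \cdot 16595}{8} = -3 + \frac{1}{8} \cdot 265520 = -3 + 33190 = 33187$)
$j = \frac{342917}{128} + 10 \sqrt{547}$ ($j = \left(\sqrt{-16133 + 70833} + \frac{-1288 - 100 - 7 \left(-179 - 110\right)}{161 - 289}\right) + 2684 = \left(\sqrt{54700} + \frac{-1288 - 100 - 7 \left(-179 - 110\right)}{161 - 289}\right) + 2684 = \left(10 \sqrt{547} + \frac{-1288 - 100 - -2023}{161 - 289}\right) + 2684 = \left(10 \sqrt{547} + \frac{-1288 - 100 + 2023}{-128}\right) + 2684 = \left(10 \sqrt{547} - \frac{635}{128}\right) + 2684 = \left(- \frac{635}{128} + 10 \sqrt{547}\right) + 2684 = \frac{342917}{128} + 10 \sqrt{547} \approx 2912.9$)
$u = \frac{342917}{128} + 10 \sqrt{547} \approx 2912.9$
$u - g = \left(\frac{342917}{128} + 10 \sqrt{547}\right) - 33187 = - \frac{3905019}{128} + 10 \sqrt{547}$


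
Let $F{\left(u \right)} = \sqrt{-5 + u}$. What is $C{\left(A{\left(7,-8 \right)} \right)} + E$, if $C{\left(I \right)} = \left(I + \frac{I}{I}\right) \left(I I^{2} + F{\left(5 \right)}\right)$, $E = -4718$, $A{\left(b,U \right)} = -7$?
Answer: $-2660$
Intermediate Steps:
$C{\left(I \right)} = I^{3} \left(1 + I\right)$ ($C{\left(I \right)} = \left(I + \frac{I}{I}\right) \left(I I^{2} + \sqrt{-5 + 5}\right) = \left(I + 1\right) \left(I^{3} + \sqrt{0}\right) = \left(1 + I\right) \left(I^{3} + 0\right) = \left(1 + I\right) I^{3} = I^{3} \left(1 + I\right)$)
$C{\left(A{\left(7,-8 \right)} \right)} + E = \left(-7\right)^{3} \left(1 - 7\right) - 4718 = \left(-343\right) \left(-6\right) - 4718 = 2058 - 4718 = -2660$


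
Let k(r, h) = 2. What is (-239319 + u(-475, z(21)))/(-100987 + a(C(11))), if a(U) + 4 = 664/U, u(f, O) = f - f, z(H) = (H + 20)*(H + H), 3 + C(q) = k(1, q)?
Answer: 26591/11295 ≈ 2.3542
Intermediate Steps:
C(q) = -1 (C(q) = -3 + 2 = -1)
z(H) = 2*H*(20 + H) (z(H) = (20 + H)*(2*H) = 2*H*(20 + H))
u(f, O) = 0
a(U) = -4 + 664/U
(-239319 + u(-475, z(21)))/(-100987 + a(C(11))) = (-239319 + 0)/(-100987 + (-4 + 664/(-1))) = -239319/(-100987 + (-4 + 664*(-1))) = -239319/(-100987 + (-4 - 664)) = -239319/(-100987 - 668) = -239319/(-101655) = -239319*(-1/101655) = 26591/11295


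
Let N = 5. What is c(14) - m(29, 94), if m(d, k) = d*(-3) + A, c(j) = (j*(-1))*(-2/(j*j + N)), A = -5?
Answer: 18520/201 ≈ 92.139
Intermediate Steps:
c(j) = 2*j/(5 + j²) (c(j) = (j*(-1))*(-2/(j*j + 5)) = (-j)*(-2/(j² + 5)) = (-j)*(-2/(5 + j²)) = 2*j/(5 + j²))
m(d, k) = -5 - 3*d (m(d, k) = d*(-3) - 5 = -3*d - 5 = -5 - 3*d)
c(14) - m(29, 94) = 2*14/(5 + 14²) - (-5 - 3*29) = 2*14/(5 + 196) - (-5 - 87) = 2*14/201 - 1*(-92) = 2*14*(1/201) + 92 = 28/201 + 92 = 18520/201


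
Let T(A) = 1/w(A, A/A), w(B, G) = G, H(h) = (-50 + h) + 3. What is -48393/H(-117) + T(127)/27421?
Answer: 1326984617/4497044 ≈ 295.08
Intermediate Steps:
H(h) = -47 + h
T(A) = 1 (T(A) = 1/(A/A) = 1/1 = 1)
-48393/H(-117) + T(127)/27421 = -48393/(-47 - 117) + 1/27421 = -48393/(-164) + 1*(1/27421) = -48393*(-1/164) + 1/27421 = 48393/164 + 1/27421 = 1326984617/4497044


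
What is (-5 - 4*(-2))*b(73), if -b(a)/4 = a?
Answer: -876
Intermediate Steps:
b(a) = -4*a
(-5 - 4*(-2))*b(73) = (-5 - 4*(-2))*(-4*73) = (-5 + 8)*(-292) = 3*(-292) = -876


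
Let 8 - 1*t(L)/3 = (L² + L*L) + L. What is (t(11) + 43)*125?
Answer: -86500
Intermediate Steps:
t(L) = 24 - 6*L² - 3*L (t(L) = 24 - 3*((L² + L*L) + L) = 24 - 3*((L² + L²) + L) = 24 - 3*(2*L² + L) = 24 - 3*(L + 2*L²) = 24 + (-6*L² - 3*L) = 24 - 6*L² - 3*L)
(t(11) + 43)*125 = ((24 - 6*11² - 3*11) + 43)*125 = ((24 - 6*121 - 33) + 43)*125 = ((24 - 726 - 33) + 43)*125 = (-735 + 43)*125 = -692*125 = -86500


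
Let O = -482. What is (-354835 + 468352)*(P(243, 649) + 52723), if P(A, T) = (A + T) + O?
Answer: 6031498761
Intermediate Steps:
P(A, T) = -482 + A + T (P(A, T) = (A + T) - 482 = -482 + A + T)
(-354835 + 468352)*(P(243, 649) + 52723) = (-354835 + 468352)*((-482 + 243 + 649) + 52723) = 113517*(410 + 52723) = 113517*53133 = 6031498761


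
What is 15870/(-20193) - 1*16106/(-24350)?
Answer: -10201007/81949925 ≈ -0.12448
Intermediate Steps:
15870/(-20193) - 1*16106/(-24350) = 15870*(-1/20193) - 16106*(-1/24350) = -5290/6731 + 8053/12175 = -10201007/81949925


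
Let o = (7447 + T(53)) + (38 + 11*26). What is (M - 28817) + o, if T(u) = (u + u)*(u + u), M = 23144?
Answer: 13334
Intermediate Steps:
T(u) = 4*u² (T(u) = (2*u)*(2*u) = 4*u²)
o = 19007 (o = (7447 + 4*53²) + (38 + 11*26) = (7447 + 4*2809) + (38 + 286) = (7447 + 11236) + 324 = 18683 + 324 = 19007)
(M - 28817) + o = (23144 - 28817) + 19007 = -5673 + 19007 = 13334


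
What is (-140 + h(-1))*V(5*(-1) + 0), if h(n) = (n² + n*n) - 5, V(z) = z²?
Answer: -3575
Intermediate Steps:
h(n) = -5 + 2*n² (h(n) = (n² + n²) - 5 = 2*n² - 5 = -5 + 2*n²)
(-140 + h(-1))*V(5*(-1) + 0) = (-140 + (-5 + 2*(-1)²))*(5*(-1) + 0)² = (-140 + (-5 + 2*1))*(-5 + 0)² = (-140 + (-5 + 2))*(-5)² = (-140 - 3)*25 = -143*25 = -3575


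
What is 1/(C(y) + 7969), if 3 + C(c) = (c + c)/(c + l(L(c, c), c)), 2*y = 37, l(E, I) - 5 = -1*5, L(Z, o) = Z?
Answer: 1/7968 ≈ 0.00012550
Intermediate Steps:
l(E, I) = 0 (l(E, I) = 5 - 1*5 = 5 - 5 = 0)
y = 37/2 (y = (1/2)*37 = 37/2 ≈ 18.500)
C(c) = -1 (C(c) = -3 + (c + c)/(c + 0) = -3 + (2*c)/c = -3 + 2 = -1)
1/(C(y) + 7969) = 1/(-1 + 7969) = 1/7968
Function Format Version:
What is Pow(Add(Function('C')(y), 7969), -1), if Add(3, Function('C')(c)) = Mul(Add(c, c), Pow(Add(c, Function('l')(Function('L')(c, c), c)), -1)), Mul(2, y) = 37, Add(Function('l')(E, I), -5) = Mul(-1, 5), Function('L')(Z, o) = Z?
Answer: Rational(1, 7968) ≈ 0.00012550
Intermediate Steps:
Function('l')(E, I) = 0 (Function('l')(E, I) = Add(5, Mul(-1, 5)) = Add(5, -5) = 0)
y = Rational(37, 2) (y = Mul(Rational(1, 2), 37) = Rational(37, 2) ≈ 18.500)
Function('C')(c) = -1 (Function('C')(c) = Add(-3, Mul(Add(c, c), Pow(Add(c, 0), -1))) = Add(-3, Mul(Mul(2, c), Pow(c, -1))) = Add(-3, 2) = -1)
Pow(Add(Function('C')(y), 7969), -1) = Pow(Add(-1, 7969), -1) = Pow(7968, -1) = Rational(1, 7968)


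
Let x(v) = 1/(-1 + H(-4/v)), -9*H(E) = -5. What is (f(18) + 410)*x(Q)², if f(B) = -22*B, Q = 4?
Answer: 567/8 ≈ 70.875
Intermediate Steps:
H(E) = 5/9 (H(E) = -⅑*(-5) = 5/9)
x(v) = -9/4 (x(v) = 1/(-1 + 5/9) = 1/(-4/9) = -9/4)
(f(18) + 410)*x(Q)² = (-22*18 + 410)*(-9/4)² = (-396 + 410)*(81/16) = 14*(81/16) = 567/8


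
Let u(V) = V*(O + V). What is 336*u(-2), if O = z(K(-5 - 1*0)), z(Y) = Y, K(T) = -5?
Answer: 4704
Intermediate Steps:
O = -5
u(V) = V*(-5 + V)
336*u(-2) = 336*(-2*(-5 - 2)) = 336*(-2*(-7)) = 336*14 = 4704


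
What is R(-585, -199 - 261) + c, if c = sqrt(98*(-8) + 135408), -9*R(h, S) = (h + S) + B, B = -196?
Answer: 1241/9 + 4*sqrt(8414) ≈ 504.80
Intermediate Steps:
R(h, S) = 196/9 - S/9 - h/9 (R(h, S) = -((h + S) - 196)/9 = -((S + h) - 196)/9 = -(-196 + S + h)/9 = 196/9 - S/9 - h/9)
c = 4*sqrt(8414) (c = sqrt(-784 + 135408) = sqrt(134624) = 4*sqrt(8414) ≈ 366.91)
R(-585, -199 - 261) + c = (196/9 - (-199 - 261)/9 - 1/9*(-585)) + 4*sqrt(8414) = (196/9 - 1/9*(-460) + 65) + 4*sqrt(8414) = (196/9 + 460/9 + 65) + 4*sqrt(8414) = 1241/9 + 4*sqrt(8414)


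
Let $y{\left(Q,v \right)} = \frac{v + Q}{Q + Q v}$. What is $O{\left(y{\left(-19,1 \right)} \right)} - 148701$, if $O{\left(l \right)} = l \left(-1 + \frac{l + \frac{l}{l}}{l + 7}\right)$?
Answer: $- \frac{10557798}{71} \approx -1.487 \cdot 10^{5}$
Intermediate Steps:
$y{\left(Q,v \right)} = \frac{Q + v}{Q + Q v}$
$O{\left(l \right)} = l \left(-1 + \frac{1 + l}{7 + l}\right)$ ($O{\left(l \right)} = l \left(-1 + \frac{l + 1}{7 + l}\right) = l \left(-1 + \frac{1 + l}{7 + l}\right)$)
$O{\left(y{\left(-19,1 \right)} \right)} - 148701 = - \frac{6 \frac{-19 + 1}{\left(-19\right) \left(1 + 1\right)}}{7 + \frac{-19 + 1}{\left(-19\right) \left(1 + 1\right)}} - 148701 = - \frac{6 \left(\left(- \frac{1}{19}\right) \frac{1}{2} \left(-18\right)\right)}{7 - \frac{1}{19} \cdot \frac{1}{2} \left(-18\right)} - 148701 = - \frac{6 \left(\left(- \frac{1}{19}\right) \frac{1}{2} \left(-18\right)\right)}{7 - \frac{1}{38} \left(-18\right)} - 148701 = \left(-6\right) \frac{9}{19} \frac{1}{7 + \frac{9}{19}} - 148701 = \left(-6\right) \frac{9}{19} \frac{1}{\frac{142}{19}} - 148701 = \left(-6\right) \frac{9}{19} \cdot \frac{19}{142} - 148701 = - \frac{27}{71} - 148701 = - \frac{10557798}{71}$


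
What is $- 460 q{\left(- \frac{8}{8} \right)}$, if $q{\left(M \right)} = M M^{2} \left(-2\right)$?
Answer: $-920$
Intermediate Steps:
$q{\left(M \right)} = - 2 M^{3}$ ($q{\left(M \right)} = M^{3} \left(-2\right) = - 2 M^{3}$)
$- 460 q{\left(- \frac{8}{8} \right)} = - 460 \left(- 2 \left(- \frac{8}{8}\right)^{3}\right) = - 460 \left(- 2 \left(\left(-8\right) \frac{1}{8}\right)^{3}\right) = - 460 \left(- 2 \left(-1\right)^{3}\right) = - 460 \left(\left(-2\right) \left(-1\right)\right) = \left(-460\right) 2 = -920$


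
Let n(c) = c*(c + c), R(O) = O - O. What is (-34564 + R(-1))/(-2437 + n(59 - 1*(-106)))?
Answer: -34564/52013 ≈ -0.66453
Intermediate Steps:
R(O) = 0
n(c) = 2*c² (n(c) = c*(2*c) = 2*c²)
(-34564 + R(-1))/(-2437 + n(59 - 1*(-106))) = (-34564 + 0)/(-2437 + 2*(59 - 1*(-106))²) = -34564/(-2437 + 2*(59 + 106)²) = -34564/(-2437 + 2*165²) = -34564/(-2437 + 2*27225) = -34564/(-2437 + 54450) = -34564/52013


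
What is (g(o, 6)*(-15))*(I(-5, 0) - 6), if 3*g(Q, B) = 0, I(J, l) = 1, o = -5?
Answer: 0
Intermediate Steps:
g(Q, B) = 0 (g(Q, B) = (⅓)*0 = 0)
(g(o, 6)*(-15))*(I(-5, 0) - 6) = (0*(-15))*(1 - 6) = 0*(-5) = 0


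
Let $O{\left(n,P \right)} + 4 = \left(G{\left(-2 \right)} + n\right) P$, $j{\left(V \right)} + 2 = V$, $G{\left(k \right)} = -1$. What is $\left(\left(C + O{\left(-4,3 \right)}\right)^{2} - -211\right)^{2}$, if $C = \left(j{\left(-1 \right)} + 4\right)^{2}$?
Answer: $286225$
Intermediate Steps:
$j{\left(V \right)} = -2 + V$
$O{\left(n,P \right)} = -4 + P \left(-1 + n\right)$ ($O{\left(n,P \right)} = -4 + \left(-1 + n\right) P = -4 + P \left(-1 + n\right)$)
$C = 1$ ($C = \left(\left(-2 - 1\right) + 4\right)^{2} = \left(-3 + 4\right)^{2} = 1^{2} = 1$)
$\left(\left(C + O{\left(-4,3 \right)}\right)^{2} - -211\right)^{2} = \left(\left(1 - 19\right)^{2} - -211\right)^{2} = \left(\left(1 - 19\right)^{2} + 211\right)^{2} = \left(\left(-18\right)^{2} + 211\right)^{2} = \left(324 + 211\right)^{2} = 535^{2} = 286225$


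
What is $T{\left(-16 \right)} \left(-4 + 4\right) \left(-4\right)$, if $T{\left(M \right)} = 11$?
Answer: $0$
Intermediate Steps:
$T{\left(-16 \right)} \left(-4 + 4\right) \left(-4\right) = 11 \left(-4 + 4\right) \left(-4\right) = 11 \cdot 0 \left(-4\right) = 11 \cdot 0 = 0$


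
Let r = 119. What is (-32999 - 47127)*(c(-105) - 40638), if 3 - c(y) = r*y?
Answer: 2254745640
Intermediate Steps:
c(y) = 3 - 119*y
(-32999 - 47127)*(c(-105) - 40638) = (-32999 - 47127)*((3 - 119*(-105)) - 40638) = -80126*((3 + 12495) - 40638) = -80126*(12498 - 40638) = -80126*(-28140) = 2254745640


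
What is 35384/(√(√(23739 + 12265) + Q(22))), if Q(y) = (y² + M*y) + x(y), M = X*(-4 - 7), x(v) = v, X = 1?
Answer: 17692*√2/√(132 + √9001) ≈ 1661.1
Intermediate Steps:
M = -11 (M = 1*(-4 - 7) = 1*(-11) = -11)
Q(y) = y² - 10*y (Q(y) = (y² - 11*y) + y = y² - 10*y)
35384/(√(√(23739 + 12265) + Q(22))) = 35384/(√(√(23739 + 12265) + 22*(-10 + 22))) = 35384/(√(√36004 + 22*12)) = 35384/(√(2*√9001 + 264)) = 35384/(√(264 + 2*√9001)) = 35384/√(264 + 2*√9001)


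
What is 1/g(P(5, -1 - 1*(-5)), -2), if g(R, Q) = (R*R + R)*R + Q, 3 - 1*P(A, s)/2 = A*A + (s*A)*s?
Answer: -1/8448050 ≈ -1.1837e-7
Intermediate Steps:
P(A, s) = 6 - 2*A**2 - 2*A*s**2 (P(A, s) = 6 - 2*(A*A + (s*A)*s) = 6 - 2*(A**2 + (A*s)*s) = 6 - 2*(A**2 + A*s**2) = 6 + (-2*A**2 - 2*A*s**2) = 6 - 2*A**2 - 2*A*s**2)
g(R, Q) = Q + R*(R + R**2) (g(R, Q) = (R**2 + R)*R + Q = (R + R**2)*R + Q = R*(R + R**2) + Q = Q + R*(R + R**2))
1/g(P(5, -1 - 1*(-5)), -2) = 1/(-2 + (6 - 2*5**2 - 2*5*(-1 - 1*(-5))**2)**2 + (6 - 2*5**2 - 2*5*(-1 - 1*(-5))**2)**3) = 1/(-2 + (6 - 2*25 - 2*5*(-1 + 5)**2)**2 + (6 - 2*25 - 2*5*(-1 + 5)**2)**3) = 1/(-2 + (6 - 50 - 2*5*4**2)**2 + (6 - 50 - 2*5*4**2)**3) = 1/(-2 + (6 - 50 - 2*5*16)**2 + (6 - 50 - 2*5*16)**3) = 1/(-2 + (6 - 50 - 160)**2 + (6 - 50 - 160)**3) = 1/(-2 + (-204)**2 + (-204)**3) = 1/(-2 + 41616 - 8489664) = 1/(-8448050) = -1/8448050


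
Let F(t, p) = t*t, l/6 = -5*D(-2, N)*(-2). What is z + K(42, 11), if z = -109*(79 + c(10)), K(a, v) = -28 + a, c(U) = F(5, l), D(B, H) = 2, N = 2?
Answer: -11322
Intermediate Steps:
l = 120 (l = 6*(-5*2*(-2)) = 6*(-10*(-2)) = 6*20 = 120)
F(t, p) = t**2
c(U) = 25 (c(U) = 5**2 = 25)
z = -11336 (z = -109*(79 + 25) = -109*104 = -11336)
z + K(42, 11) = -11336 + (-28 + 42) = -11336 + 14 = -11322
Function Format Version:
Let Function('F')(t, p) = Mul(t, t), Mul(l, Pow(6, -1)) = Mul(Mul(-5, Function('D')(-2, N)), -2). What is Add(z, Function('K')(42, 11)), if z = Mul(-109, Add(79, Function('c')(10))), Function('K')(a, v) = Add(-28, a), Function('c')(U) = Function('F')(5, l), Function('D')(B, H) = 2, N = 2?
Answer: -11322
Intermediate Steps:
l = 120 (l = Mul(6, Mul(Mul(-5, 2), -2)) = Mul(6, Mul(-10, -2)) = Mul(6, 20) = 120)
Function('F')(t, p) = Pow(t, 2)
Function('c')(U) = 25 (Function('c')(U) = Pow(5, 2) = 25)
z = -11336 (z = Mul(-109, Add(79, 25)) = Mul(-109, 104) = -11336)
Add(z, Function('K')(42, 11)) = Add(-11336, Add(-28, 42)) = Add(-11336, 14) = -11322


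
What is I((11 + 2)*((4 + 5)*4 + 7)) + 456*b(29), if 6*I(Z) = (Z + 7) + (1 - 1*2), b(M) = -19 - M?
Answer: -130763/6 ≈ -21794.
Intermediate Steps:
I(Z) = 1 + Z/6 (I(Z) = ((Z + 7) + (1 - 1*2))/6 = ((7 + Z) + (1 - 2))/6 = ((7 + Z) - 1)/6 = (6 + Z)/6 = 1 + Z/6)
I((11 + 2)*((4 + 5)*4 + 7)) + 456*b(29) = (1 + ((11 + 2)*((4 + 5)*4 + 7))/6) + 456*(-19 - 1*29) = (1 + (13*(9*4 + 7))/6) + 456*(-19 - 29) = (1 + (13*(36 + 7))/6) + 456*(-48) = (1 + (13*43)/6) - 21888 = (1 + (⅙)*559) - 21888 = (1 + 559/6) - 21888 = 565/6 - 21888 = -130763/6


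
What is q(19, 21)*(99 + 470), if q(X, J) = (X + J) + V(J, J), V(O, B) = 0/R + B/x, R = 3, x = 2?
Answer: 57469/2 ≈ 28735.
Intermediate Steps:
V(O, B) = B/2 (V(O, B) = 0/3 + B/2 = 0*(⅓) + B*(½) = 0 + B/2 = B/2)
q(X, J) = X + 3*J/2 (q(X, J) = (X + J) + J/2 = (J + X) + J/2 = X + 3*J/2)
q(19, 21)*(99 + 470) = (19 + (3/2)*21)*(99 + 470) = (19 + 63/2)*569 = (101/2)*569 = 57469/2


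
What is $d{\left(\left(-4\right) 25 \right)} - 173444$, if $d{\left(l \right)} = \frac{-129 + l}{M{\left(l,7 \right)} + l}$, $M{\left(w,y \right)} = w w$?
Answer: $- \frac{1717095829}{9900} \approx -1.7344 \cdot 10^{5}$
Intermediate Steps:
$M{\left(w,y \right)} = w^{2}$
$d{\left(l \right)} = \frac{-129 + l}{l + l^{2}}$ ($d{\left(l \right)} = \frac{-129 + l}{l^{2} + l} = \frac{-129 + l}{l + l^{2}}$)
$d{\left(\left(-4\right) 25 \right)} - 173444 = \frac{-129 - 100}{\left(-4\right) 25 \left(1 - 100\right)} - 173444 = \frac{-129 - 100}{\left(-100\right) \left(1 - 100\right)} - 173444 = \left(- \frac{1}{100}\right) \frac{1}{-99} \left(-229\right) - 173444 = \left(- \frac{1}{100}\right) \left(- \frac{1}{99}\right) \left(-229\right) - 173444 = - \frac{229}{9900} - 173444 = - \frac{1717095829}{9900}$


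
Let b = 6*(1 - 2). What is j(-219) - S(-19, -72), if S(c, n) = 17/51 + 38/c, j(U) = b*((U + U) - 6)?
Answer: 7997/3 ≈ 2665.7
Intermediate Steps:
b = -6 (b = 6*(-1) = -6)
j(U) = 36 - 12*U (j(U) = -6*((U + U) - 6) = -6*(2*U - 6) = -6*(-6 + 2*U) = 36 - 12*U)
S(c, n) = ⅓ + 38/c (S(c, n) = 17*(1/51) + 38/c = ⅓ + 38/c)
j(-219) - S(-19, -72) = (36 - 12*(-219)) - (114 - 19)/(3*(-19)) = (36 + 2628) - (-1)*95/(3*19) = 2664 - 1*(-5/3) = 2664 + 5/3 = 7997/3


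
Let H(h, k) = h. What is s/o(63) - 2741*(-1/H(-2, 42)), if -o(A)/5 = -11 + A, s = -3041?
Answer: -353289/260 ≈ -1358.8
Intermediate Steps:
o(A) = 55 - 5*A (o(A) = -5*(-11 + A) = 55 - 5*A)
s/o(63) - 2741*(-1/H(-2, 42)) = -3041/(55 - 5*63) - 2741/((-1*(-2))) = -3041/(55 - 315) - 2741/2 = -3041/(-260) - 2741*½ = -3041*(-1/260) - 2741/2 = 3041/260 - 2741/2 = -353289/260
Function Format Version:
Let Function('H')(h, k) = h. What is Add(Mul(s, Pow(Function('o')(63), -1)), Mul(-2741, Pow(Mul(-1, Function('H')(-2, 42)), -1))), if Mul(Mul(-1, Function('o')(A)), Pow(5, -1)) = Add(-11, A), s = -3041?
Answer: Rational(-353289, 260) ≈ -1358.8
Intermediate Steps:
Function('o')(A) = Add(55, Mul(-5, A)) (Function('o')(A) = Mul(-5, Add(-11, A)) = Add(55, Mul(-5, A)))
Add(Mul(s, Pow(Function('o')(63), -1)), Mul(-2741, Pow(Mul(-1, Function('H')(-2, 42)), -1))) = Add(Mul(-3041, Pow(Add(55, Mul(-5, 63)), -1)), Mul(-2741, Pow(Mul(-1, -2), -1))) = Add(Mul(-3041, Pow(Add(55, -315), -1)), Mul(-2741, Pow(2, -1))) = Add(Mul(-3041, Pow(-260, -1)), Mul(-2741, Rational(1, 2))) = Add(Mul(-3041, Rational(-1, 260)), Rational(-2741, 2)) = Add(Rational(3041, 260), Rational(-2741, 2)) = Rational(-353289, 260)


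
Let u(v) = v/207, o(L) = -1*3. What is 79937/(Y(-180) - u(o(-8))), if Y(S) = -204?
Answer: -5515653/14075 ≈ -391.88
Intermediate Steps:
o(L) = -3
u(v) = v/207 (u(v) = v*(1/207) = v/207)
79937/(Y(-180) - u(o(-8))) = 79937/(-204 - (-3)/207) = 79937/(-204 - 1*(-1/69)) = 79937/(-204 + 1/69) = 79937/(-14075/69) = 79937*(-69/14075) = -5515653/14075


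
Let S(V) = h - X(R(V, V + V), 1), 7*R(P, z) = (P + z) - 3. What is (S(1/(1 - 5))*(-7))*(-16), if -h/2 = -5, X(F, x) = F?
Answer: 1180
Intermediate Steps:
R(P, z) = -3/7 + P/7 + z/7 (R(P, z) = ((P + z) - 3)/7 = (-3 + P + z)/7 = -3/7 + P/7 + z/7)
h = 10 (h = -2*(-5) = 10)
S(V) = 73/7 - 3*V/7 (S(V) = 10 - (-3/7 + V/7 + (V + V)/7) = 10 - (-3/7 + V/7 + (2*V)/7) = 10 - (-3/7 + V/7 + 2*V/7) = 10 - (-3/7 + 3*V/7) = 10 + (3/7 - 3*V/7) = 73/7 - 3*V/7)
(S(1/(1 - 5))*(-7))*(-16) = ((73/7 - 3/(7*(1 - 5)))*(-7))*(-16) = ((73/7 - 3/7/(-4))*(-7))*(-16) = ((73/7 - 3/7*(-¼))*(-7))*(-16) = ((73/7 + 3/28)*(-7))*(-16) = ((295/28)*(-7))*(-16) = -295/4*(-16) = 1180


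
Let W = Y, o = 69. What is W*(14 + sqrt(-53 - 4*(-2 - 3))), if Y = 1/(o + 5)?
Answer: 7/37 + I*sqrt(33)/74 ≈ 0.18919 + 0.077629*I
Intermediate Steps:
Y = 1/74 (Y = 1/(69 + 5) = 1/74 ≈ 0.013514)
W = 1/74 ≈ 0.013514
W*(14 + sqrt(-53 - 4*(-2 - 3))) = (14 + sqrt(-53 - 4*(-2 - 3)))/74 = (14 + sqrt(-53 - 4*(-5)))/74 = (14 + sqrt(-53 + 20))/74 = (14 + sqrt(-33))/74 = (14 + I*sqrt(33))/74 = 7/37 + I*sqrt(33)/74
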